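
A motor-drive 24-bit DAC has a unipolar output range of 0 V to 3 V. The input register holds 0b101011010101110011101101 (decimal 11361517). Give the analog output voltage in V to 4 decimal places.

2.0316 V

LSB = 3 V / 2^24 = 0.18 µV.
Code 0b101011010101110011101101 = 11361517 decimal.
V_out = 0 + 11361517 × 1.78814e-07 V = 2.0316 V.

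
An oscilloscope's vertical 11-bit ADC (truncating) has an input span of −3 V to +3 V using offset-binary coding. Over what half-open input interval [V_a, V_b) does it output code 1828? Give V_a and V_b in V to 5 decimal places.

[2.35547 V, 2.35840 V)

LSB = 6/2^11 = 2.930 mV.
V_a = V_low + 1828·LSB = 2.35547 V; V_b = V_low + 1829·LSB = 2.3584 V.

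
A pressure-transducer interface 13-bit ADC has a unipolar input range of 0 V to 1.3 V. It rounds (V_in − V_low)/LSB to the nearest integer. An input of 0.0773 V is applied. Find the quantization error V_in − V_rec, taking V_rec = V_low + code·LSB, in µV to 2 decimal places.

17.29 µV

LSB = 1.3/2^13 = 158.69 µV.
(0.0773 − 0)/0.000158691 = 487.1089; round gives code 487.
V_rec = 0 + 487·0.000158691 = 0.077282715 V.
Error = 0.0773 − 0.077282715 = 1.72852e-05 V = 17.29 µV.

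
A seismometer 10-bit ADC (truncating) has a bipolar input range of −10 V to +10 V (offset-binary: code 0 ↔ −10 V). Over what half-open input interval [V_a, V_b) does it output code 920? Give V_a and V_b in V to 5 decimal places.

[7.96875 V, 7.98828 V)

LSB = 20/2^10 = 19.531 mV.
V_a = V_low + 920·LSB = 7.96875 V; V_b = V_low + 921·LSB = 7.98828 V.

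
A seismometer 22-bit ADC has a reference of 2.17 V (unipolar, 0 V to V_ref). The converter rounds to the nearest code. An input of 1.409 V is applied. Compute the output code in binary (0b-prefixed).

code 0b1010011000111001000110 (decimal 2723398)

Full-scale span = 2.17 V; LSB = 2.17/2^22 = 0.52 µV.
(1.409 − 0) / 5.17368e-07 = 2723398.312 LSBs.
So the output code is 2723398.
In binary (0b-prefixed): 0b1010011000111001000110.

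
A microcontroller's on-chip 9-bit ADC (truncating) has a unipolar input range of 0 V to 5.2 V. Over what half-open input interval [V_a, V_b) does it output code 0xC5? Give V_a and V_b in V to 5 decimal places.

[2.00078 V, 2.01094 V)

LSB = 5.2/2^9 = 10.156 mV.
Code 0xC5 = 197 decimal.
V_a = V_low + 197·LSB = 2.00078 V; V_b = V_low + 198·LSB = 2.01094 V.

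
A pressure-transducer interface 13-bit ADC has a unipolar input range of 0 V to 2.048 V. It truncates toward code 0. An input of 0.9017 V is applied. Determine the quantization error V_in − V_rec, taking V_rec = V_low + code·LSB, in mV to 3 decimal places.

LSB = 2.048/2^13 = 250.00 µV.
(V_in − V_low)/LSB = (0.9017 − 0)/0.00025 = 3606.8000 → code 3606 (floor).
Reconstructed: 0.9015 V.
Difference: 0.0002 V → 0.200 mV.

0.200 mV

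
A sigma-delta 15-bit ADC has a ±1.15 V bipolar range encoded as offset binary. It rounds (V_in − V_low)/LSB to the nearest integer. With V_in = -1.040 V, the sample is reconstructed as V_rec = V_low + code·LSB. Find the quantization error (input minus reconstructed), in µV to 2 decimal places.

Step size: 2.3 V ÷ 2^15 = 70.19 µV.
(V_in − V_low)/LSB = (-1.040 − (−1.15))/7.01904e-05 = 1567.1652 → code 1567 (round).
Code 1567 maps back to (−1.15) + 1567×7.01904e-05 V = -1.0400116 V.
V_in − V_rec = 1.15967e-05 V = 11.60 µV.

11.60 µV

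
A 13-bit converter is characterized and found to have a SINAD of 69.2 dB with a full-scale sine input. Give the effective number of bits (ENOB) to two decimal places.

ENOB = (SINAD − 1.76) / 6.02 = (69.2 − 1.76)/6.02 = 11.203.

11.20 bits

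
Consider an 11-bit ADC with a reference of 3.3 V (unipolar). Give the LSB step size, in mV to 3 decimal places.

Full-scale span = 3.3 V.
LSB = 3.3 / 2^11 = 3.3 / 2048 = 0.00161133 V = 1.611 mV.

1.611 mV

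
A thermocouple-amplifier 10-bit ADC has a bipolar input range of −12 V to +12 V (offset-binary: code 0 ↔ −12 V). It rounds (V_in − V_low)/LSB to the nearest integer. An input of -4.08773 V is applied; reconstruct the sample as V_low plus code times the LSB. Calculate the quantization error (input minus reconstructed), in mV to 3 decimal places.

LSB = 24/2^10 = 23.438 mV.
(-4.08773 − (−12))/0.0234375 = 337.5902; round gives code 338.
V_rec = (−12) + 338·0.0234375 = -4.078125 V.
Error = -4.08773 − (−4.078125) = -0.009605 V = -9.605 mV.

-9.605 mV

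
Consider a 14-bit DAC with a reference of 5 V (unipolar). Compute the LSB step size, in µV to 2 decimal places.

Full-scale span = 5 V.
LSB = 5 / 2^14 = 5 / 16384 = 0.000305176 V = 305.18 µV.

305.18 µV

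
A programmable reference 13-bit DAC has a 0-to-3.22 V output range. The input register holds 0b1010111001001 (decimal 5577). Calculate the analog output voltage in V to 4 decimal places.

2.1921 V

LSB = 3.22 V / 2^13 = 393.07 µV.
Code 0b1010111001001 = 5577 decimal.
V_out = 0 + 5577 × 0.000393066 V = 2.19213 V.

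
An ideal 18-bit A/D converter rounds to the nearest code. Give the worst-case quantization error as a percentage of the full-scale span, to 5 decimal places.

Rounding → worst-case error = ½ LSB = V_FS/2^19, so 100/524288 = 0.000190735 % of full scale.

0.00019 %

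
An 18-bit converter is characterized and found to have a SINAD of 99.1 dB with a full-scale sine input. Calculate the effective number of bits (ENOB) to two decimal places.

ENOB = (SINAD − 1.76) / 6.02 = (99.1 − 1.76)/6.02 = 16.169.

16.17 bits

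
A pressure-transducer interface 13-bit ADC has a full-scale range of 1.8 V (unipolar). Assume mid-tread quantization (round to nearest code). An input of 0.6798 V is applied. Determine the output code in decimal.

Full-scale span = 1.8 V; LSB = 1.8/2^13 = 219.73 µV.
(V_in − V_low)/LSB = (0.6798 − 0) / 0.000219727 = 3093.845.
Round → code 3094.

code 3094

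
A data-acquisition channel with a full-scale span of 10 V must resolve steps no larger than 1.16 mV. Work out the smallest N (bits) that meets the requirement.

Number of steps required ≥ 10 V / 1.16 mV = 8620.69.
Need 2^N ≥ 8620.69; 2^13 = 8192, 2^14 = 16384.
Minimum N = 14.

14 bits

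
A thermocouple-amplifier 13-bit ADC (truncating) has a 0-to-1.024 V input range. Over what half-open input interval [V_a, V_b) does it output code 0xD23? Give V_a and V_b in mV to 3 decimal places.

LSB = 1.024/2^13 = 125.00 µV.
Code 0xD23 = 3363 decimal.
V_a = V_low + 3363·LSB = 0.420375 V; V_b = V_low + 3364·LSB = 0.4205 V.

[420.375 mV, 420.500 mV)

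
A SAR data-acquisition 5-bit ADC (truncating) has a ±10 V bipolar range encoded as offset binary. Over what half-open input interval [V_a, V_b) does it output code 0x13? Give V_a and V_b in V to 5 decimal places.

LSB = 20/2^5 = 0.6250 V.
Code 0x13 = 19 decimal.
V_a = V_low + 19·LSB = 1.875 V; V_b = V_low + 20·LSB = 2.5 V.

[1.87500 V, 2.50000 V)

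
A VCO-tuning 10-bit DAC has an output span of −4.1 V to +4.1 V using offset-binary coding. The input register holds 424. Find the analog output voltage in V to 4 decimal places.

LSB = 8.2 V / 2^10 = 8.008 mV.
V_out = (−4.1) + 424 × 0.00800781 V = -0.704688 V.

-0.7047 V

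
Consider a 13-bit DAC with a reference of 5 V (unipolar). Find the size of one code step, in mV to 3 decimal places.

Full-scale span = 5 V.
LSB = 5 / 2^13 = 5 / 8192 = 0.000610352 V = 0.610 mV.

0.610 mV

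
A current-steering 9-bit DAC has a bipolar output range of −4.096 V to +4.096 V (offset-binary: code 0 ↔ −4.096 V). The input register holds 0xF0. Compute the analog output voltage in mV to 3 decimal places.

LSB = 8.192 V / 2^9 = 16.000 mV.
Code 0xF0 = 240 decimal.
V_out = (−4.096) + 240 × 0.016 V = -0.256 V.
= -256.000 mV.

-256.000 mV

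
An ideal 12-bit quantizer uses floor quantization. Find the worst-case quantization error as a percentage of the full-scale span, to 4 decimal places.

0.0244 %

Truncating → worst-case error = 1 LSB = V_FS/2^12, so 100/4096 = 0.0244141 % of full scale.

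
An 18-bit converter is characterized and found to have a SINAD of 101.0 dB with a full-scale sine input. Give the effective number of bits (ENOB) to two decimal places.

16.49 bits

ENOB = (SINAD − 1.76) / 6.02 = (101.0 − 1.76)/6.02 = 16.485.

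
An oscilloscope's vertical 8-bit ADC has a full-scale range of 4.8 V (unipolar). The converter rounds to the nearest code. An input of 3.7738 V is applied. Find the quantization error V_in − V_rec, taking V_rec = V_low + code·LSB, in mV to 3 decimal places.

5.050 mV

LSB = 4.8/2^8 = 18.750 mV.
(3.7738 − 0)/0.01875 = 201.2693; round gives code 201.
V_rec = 0 + 201·0.01875 = 3.76875 V.
Error = 3.7738 − 3.76875 = 0.00505 V = 5.050 mV.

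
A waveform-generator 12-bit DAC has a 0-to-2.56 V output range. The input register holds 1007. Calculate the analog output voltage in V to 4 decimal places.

0.6294 V

LSB = 2.56 V / 2^12 = 0.625 mV.
V_out = 0 + 1007 × 0.000625 V = 0.629375 V.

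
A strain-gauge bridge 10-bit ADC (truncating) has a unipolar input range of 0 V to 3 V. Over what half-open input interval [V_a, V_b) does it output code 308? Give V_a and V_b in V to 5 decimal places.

[0.90234 V, 0.90527 V)

LSB = 3/2^10 = 2.930 mV.
V_a = V_low + 308·LSB = 0.902344 V; V_b = V_low + 309·LSB = 0.905273 V.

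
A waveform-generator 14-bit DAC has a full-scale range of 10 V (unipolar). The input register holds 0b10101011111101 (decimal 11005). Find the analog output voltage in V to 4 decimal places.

6.7169 V

LSB = 10 V / 2^14 = 0.610 mV.
Code 0b10101011111101 = 11005 decimal.
V_out = 0 + 11005 × 0.000610352 V = 6.71692 V.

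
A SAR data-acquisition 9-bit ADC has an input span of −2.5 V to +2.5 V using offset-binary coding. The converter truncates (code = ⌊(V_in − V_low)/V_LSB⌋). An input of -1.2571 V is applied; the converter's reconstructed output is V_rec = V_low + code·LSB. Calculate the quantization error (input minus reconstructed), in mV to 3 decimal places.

One LSB is 5 V / 512 = 9.766 mV.
Scaled input = 127.2730 LSBs, so code = 127.
Reconstructed: -1.2597656 V.
V_in − V_rec = 0.00266563 V = 2.666 mV.

2.666 mV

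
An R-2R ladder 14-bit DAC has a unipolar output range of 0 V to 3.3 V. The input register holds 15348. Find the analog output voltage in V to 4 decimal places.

3.0913 V

LSB = 3.3 V / 2^14 = 201.42 µV.
V_out = 0 + 15348 × 0.000201416 V = 3.09133 V.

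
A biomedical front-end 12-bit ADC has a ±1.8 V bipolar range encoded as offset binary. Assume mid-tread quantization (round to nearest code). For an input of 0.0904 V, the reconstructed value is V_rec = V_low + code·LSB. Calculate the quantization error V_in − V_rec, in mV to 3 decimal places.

-0.127 mV

Step size: 3.6 V ÷ 2^12 = 0.879 mV.
Scaled input = 2150.8551 LSBs, so code = 2151.
Reconstructed: 0.090527344 V.
Difference: -0.000127344 V → -0.127 mV.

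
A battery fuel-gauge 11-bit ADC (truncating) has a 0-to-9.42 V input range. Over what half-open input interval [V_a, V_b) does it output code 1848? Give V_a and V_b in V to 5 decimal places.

[8.50008 V, 8.50468 V)

LSB = 9.42/2^11 = 4.600 mV.
V_a = V_low + 1848·LSB = 8.50008 V; V_b = V_low + 1849·LSB = 8.50468 V.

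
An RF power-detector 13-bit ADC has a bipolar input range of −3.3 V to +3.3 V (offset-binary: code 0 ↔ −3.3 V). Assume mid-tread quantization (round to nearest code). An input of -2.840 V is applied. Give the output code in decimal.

code 571

Full-scale span = 6.6 V; LSB = 6.6/2^13 = 0.806 mV.
(-2.840 − (−3.3)) / 0.000805664 = 570.958 LSBs.
So the output code is 571.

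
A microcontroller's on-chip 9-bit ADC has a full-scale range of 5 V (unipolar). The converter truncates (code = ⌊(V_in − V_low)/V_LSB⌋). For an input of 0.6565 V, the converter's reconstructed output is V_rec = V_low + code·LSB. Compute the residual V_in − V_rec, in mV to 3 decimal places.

One LSB is 5 V / 512 = 9.766 mV.
(0.6565 − 0)/0.00976562 = 67.2256; ⌊·⌋ gives code 67.
V_rec = 0 + 67·0.00976562 = 0.65429688 V.
Error = 0.6565 − 0.65429688 = 0.00220312 V = 2.203 mV.

2.203 mV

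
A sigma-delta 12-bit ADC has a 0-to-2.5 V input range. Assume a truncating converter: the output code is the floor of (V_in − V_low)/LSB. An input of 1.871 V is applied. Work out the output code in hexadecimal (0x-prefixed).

code 0xBF9 (decimal 3065)

With 4096 levels over 2.5 V, one step is 0.610 mV.
Input sits at 3065.446 steps above V_low.
⌊·⌋(3065.446) = 3065.
In hexadecimal (0x-prefixed): 0xBF9.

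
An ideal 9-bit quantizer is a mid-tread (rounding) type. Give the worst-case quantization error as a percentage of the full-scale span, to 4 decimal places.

Rounding → worst-case error = ½ LSB = V_FS/2^10, so 100/1024 = 0.0976562 % of full scale.

0.0977 %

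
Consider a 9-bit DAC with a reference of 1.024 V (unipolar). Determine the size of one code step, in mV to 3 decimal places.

2.000 mV

Full-scale span = 1.024 V.
LSB = 1.024 / 2^9 = 1.024 / 512 = 0.002 V = 2.000 mV.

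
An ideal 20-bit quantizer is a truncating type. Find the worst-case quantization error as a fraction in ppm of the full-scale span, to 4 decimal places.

0.9537 ppm

Truncating → worst-case error = 1 LSB = V_FS/2^20, so 1e+06/1048576 = 0.953674 ppm of full scale.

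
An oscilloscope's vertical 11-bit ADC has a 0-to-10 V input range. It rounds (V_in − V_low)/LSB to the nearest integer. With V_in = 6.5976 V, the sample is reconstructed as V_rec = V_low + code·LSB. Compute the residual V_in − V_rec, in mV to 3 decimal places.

0.920 mV

Step size: 10 V ÷ 2^11 = 4.883 mV.
Scaled input = 1351.1885 LSBs, so code = 1351.
V_rec = 0 + 1351·0.00488281 = 6.5966797 V.
Difference: 0.000920313 V → 0.920 mV.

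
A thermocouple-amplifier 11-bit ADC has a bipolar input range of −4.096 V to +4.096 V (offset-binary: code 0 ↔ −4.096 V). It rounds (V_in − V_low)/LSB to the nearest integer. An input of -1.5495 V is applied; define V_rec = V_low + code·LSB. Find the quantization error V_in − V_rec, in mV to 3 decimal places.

Step size: 8.192 V ÷ 2^11 = 4.000 mV.
(V_in − V_low)/LSB = (-1.5495 − (−4.096))/0.004 = 636.6250 → code 637 (round).
Code 637 maps back to (−4.096) + 637×0.004 V = -1.548 V.
Difference: -0.0015 V → -1.500 mV.

-1.500 mV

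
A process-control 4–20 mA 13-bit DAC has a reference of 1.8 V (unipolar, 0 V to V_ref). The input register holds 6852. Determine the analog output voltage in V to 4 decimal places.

1.5056 V

LSB = 1.8 V / 2^13 = 219.73 µV.
V_out = 0 + 6852 × 0.000219727 V = 1.50557 V.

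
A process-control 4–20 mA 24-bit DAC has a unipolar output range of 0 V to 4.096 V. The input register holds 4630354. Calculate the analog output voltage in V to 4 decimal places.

LSB = 4.096 V / 2^24 = 0.24 µV.
V_out = 0 + 4630354 × 2.44141e-07 V = 1.13046 V.

1.1305 V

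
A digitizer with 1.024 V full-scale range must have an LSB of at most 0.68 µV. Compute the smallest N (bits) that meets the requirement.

Number of steps required ≥ 1.024 V / 0.68 µV = 1505882.35.
Need 2^N ≥ 1505882.35; 2^20 = 1048576, 2^21 = 2097152.
Minimum N = 21.

21 bits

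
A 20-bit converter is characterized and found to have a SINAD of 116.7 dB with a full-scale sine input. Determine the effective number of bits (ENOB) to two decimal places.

ENOB = (SINAD − 1.76) / 6.02 = (116.7 − 1.76)/6.02 = 19.093.

19.09 bits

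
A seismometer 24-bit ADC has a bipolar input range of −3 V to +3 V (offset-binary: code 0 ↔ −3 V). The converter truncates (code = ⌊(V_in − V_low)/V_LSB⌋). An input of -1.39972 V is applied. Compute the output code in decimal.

LSB = 6 V / 16777216 = 0.36 µV.
(-1.39972 − (−3)) / 3.57628e-07 = 4474707.203 LSBs.
Floor → code 4474707.

code 4474707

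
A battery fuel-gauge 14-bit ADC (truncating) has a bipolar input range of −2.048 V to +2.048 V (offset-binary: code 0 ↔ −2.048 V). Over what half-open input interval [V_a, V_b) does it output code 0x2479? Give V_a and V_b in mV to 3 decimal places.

[286.250 mV, 286.500 mV)

LSB = 4.096/2^14 = 250.00 µV.
Code 0x2479 = 9337 decimal.
V_a = V_low + 9337·LSB = 0.28625 V; V_b = V_low + 9338·LSB = 0.2865 V.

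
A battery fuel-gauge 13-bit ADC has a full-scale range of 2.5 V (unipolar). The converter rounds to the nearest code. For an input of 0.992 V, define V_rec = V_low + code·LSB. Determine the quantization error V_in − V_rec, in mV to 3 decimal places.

-0.126 mV

One LSB is 2.5 V / 8192 = 305.18 µV.
(V_in − V_low)/LSB = (0.992 − 0)/0.000305176 = 3250.5856 → code 3251 (round).
V_rec = 0 + 3251·0.000305176 = 0.99212646 V.
Error = 0.992 − 0.99212646 = -0.000126465 V = -0.126 mV.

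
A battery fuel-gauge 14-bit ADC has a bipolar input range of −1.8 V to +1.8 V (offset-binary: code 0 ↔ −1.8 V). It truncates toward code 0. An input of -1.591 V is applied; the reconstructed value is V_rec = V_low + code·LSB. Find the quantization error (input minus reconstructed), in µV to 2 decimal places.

One LSB is 3.6 V / 16384 = 219.73 µV.
Scaled input = 951.1822 LSBs, so code = 951.
Reconstructed: -1.59104 V.
Error = -1.591 − (−1.59104) = 4.00391e-05 V = 40.04 µV.

40.04 µV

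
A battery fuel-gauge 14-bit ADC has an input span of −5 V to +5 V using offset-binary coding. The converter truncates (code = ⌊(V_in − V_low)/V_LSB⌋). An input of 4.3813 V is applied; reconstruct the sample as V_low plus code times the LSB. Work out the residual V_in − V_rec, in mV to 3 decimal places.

0.196 mV

Step size: 10 V ÷ 2^14 = 0.610 mV.
(V_in − V_low)/LSB = (4.3813 − (−5))/0.000610352 = 15370.3219 → code 15370 (floor).
Code 15370 maps back to (−5) + 15370×0.000610352 V = 4.3811035 V.
V_in − V_rec = 0.000196484 V = 0.196 mV.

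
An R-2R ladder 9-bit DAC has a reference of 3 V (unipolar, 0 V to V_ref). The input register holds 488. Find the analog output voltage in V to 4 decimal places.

2.8594 V

LSB = 3 V / 2^9 = 5.859 mV.
V_out = 0 + 488 × 0.00585938 V = 2.85938 V.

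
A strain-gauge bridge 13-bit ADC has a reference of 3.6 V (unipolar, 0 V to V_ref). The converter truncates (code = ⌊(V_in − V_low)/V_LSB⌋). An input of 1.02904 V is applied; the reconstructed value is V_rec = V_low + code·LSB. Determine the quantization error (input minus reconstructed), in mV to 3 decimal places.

LSB = 3.6/2^13 = 439.45 µV.
(1.02904 − 0)/0.000439453 = 2341.6377; ⌊·⌋ gives code 2341.
Code 2341 maps back to 0 + 2341×0.000439453 V = 1.0287598 V.
Error = 1.02904 − 1.0287598 = 0.000280234 V = 0.280 mV.

0.280 mV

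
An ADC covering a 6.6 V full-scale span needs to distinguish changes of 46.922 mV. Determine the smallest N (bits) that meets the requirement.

8 bits

Number of steps required ≥ 6.6 V / 46.922 mV = 140.66.
Need 2^N ≥ 140.66; 2^7 = 128, 2^8 = 256.
Minimum N = 8.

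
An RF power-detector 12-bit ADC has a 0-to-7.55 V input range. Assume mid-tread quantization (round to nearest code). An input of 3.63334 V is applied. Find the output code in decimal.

code 1971

LSB = 7.55 V / 4096 = 1.843 mV.
(3.63334 − 0) / 0.00184326 = 1971.147 LSBs.
So the output code is 1971.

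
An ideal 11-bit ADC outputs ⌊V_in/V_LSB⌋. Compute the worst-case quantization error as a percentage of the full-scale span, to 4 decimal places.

0.0488 %

Truncating → worst-case error = 1 LSB = V_FS/2^11, so 100/2048 = 0.0488281 % of full scale.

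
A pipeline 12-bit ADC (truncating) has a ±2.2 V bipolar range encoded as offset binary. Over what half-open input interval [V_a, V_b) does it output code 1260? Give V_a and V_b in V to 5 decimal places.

[-0.84648 V, -0.84541 V)

LSB = 4.4/2^12 = 1.074 mV.
V_a = V_low + 1260·LSB = -0.846484 V; V_b = V_low + 1261·LSB = -0.84541 V.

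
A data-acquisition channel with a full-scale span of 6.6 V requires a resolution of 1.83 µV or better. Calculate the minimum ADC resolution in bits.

22 bits

Number of steps required ≥ 6.6 V / 1.83 µV = 3606557.38.
Need 2^N ≥ 3606557.38; 2^21 = 2097152, 2^22 = 4194304.
Minimum N = 22.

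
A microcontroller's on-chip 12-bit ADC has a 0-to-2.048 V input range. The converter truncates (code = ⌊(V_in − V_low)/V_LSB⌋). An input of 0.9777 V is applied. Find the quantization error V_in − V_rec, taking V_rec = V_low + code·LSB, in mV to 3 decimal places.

Step size: 2.048 V ÷ 2^12 = 0.500 mV.
Scaled input = 1955.4000 LSBs, so code = 1955.
Reconstructed: 0.9775 V.
Error = 0.9777 − 0.9775 = 0.0002 V = 0.200 mV.

0.200 mV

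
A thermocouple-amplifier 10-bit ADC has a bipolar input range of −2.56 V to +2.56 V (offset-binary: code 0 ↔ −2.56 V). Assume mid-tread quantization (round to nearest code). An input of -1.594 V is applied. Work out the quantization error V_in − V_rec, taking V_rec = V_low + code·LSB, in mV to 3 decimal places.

Step size: 5.12 V ÷ 2^10 = 5.000 mV.
Scaled input = 193.2000 LSBs, so code = 193.
Reconstructed: -1.595 V.
Error = -1.594 − (−1.595) = 0.001 V = 1.000 mV.

1.000 mV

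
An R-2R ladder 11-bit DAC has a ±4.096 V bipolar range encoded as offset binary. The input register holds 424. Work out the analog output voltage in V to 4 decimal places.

LSB = 8.192 V / 2^11 = 4.000 mV.
V_out = (−4.096) + 424 × 0.004 V = -2.4 V.

-2.4000 V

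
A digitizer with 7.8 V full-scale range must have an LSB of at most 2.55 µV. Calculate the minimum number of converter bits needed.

22 bits

Number of steps required ≥ 7.8 V / 2.55 µV = 3058823.53.
Need 2^N ≥ 3058823.53; 2^21 = 2097152, 2^22 = 4194304.
Minimum N = 22.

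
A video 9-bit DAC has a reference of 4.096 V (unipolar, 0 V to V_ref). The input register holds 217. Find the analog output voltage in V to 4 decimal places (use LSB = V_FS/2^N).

1.7360 V

LSB = 4.096 V / 2^9 = 8.000 mV.
V_out = 0 + 217 × 0.008 V = 1.736 V.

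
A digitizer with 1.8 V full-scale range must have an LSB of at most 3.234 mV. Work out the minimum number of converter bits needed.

10 bits

Number of steps required ≥ 1.8 V / 3.234 mV = 556.59.
Need 2^N ≥ 556.59; 2^9 = 512, 2^10 = 1024.
Minimum N = 10.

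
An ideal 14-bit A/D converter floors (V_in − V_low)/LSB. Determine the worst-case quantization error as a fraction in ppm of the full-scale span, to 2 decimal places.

Truncating → worst-case error = 1 LSB = V_FS/2^14, so 1e+06/16384 = 61.0352 ppm of full scale.

61.04 ppm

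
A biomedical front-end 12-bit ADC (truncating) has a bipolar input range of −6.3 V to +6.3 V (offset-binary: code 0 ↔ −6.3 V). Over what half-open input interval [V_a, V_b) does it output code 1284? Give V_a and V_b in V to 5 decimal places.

LSB = 12.6/2^12 = 3.076 mV.
V_a = V_low + 1284·LSB = -2.3502 V; V_b = V_low + 1285·LSB = -2.34712 V.

[-2.35020 V, -2.34712 V)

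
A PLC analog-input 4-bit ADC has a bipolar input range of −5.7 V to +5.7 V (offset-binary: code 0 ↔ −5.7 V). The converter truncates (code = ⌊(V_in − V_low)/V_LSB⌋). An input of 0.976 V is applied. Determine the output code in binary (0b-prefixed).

LSB = 11.4 V / 16 = 0.7125 V.
Input sits at 9.370 steps above V_low.
Floor → code 9.
In binary (0b-prefixed): 0b1001.

code 0b1001 (decimal 9)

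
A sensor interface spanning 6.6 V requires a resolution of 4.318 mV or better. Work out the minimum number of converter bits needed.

Number of steps required ≥ 6.6 V / 4.318 mV = 1528.49.
Need 2^N ≥ 1528.49; 2^10 = 1024, 2^11 = 2048.
Minimum N = 11.

11 bits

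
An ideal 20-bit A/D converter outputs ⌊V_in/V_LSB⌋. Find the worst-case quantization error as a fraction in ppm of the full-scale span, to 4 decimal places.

0.9537 ppm

Truncating → worst-case error = 1 LSB = V_FS/2^20, so 1e+06/1048576 = 0.953674 ppm of full scale.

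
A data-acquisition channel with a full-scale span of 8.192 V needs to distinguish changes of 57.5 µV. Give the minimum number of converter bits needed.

Number of steps required ≥ 8.192 V / 57.5 µV = 142469.57.
Need 2^N ≥ 142469.57; 2^17 = 131072, 2^18 = 262144.
Minimum N = 18.

18 bits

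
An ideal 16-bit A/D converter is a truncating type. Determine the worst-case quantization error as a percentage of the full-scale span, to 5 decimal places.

0.00153 %

Truncating → worst-case error = 1 LSB = V_FS/2^16, so 100/65536 = 0.00152588 % of full scale.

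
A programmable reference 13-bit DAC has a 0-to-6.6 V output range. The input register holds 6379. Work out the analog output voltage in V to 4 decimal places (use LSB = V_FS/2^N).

LSB = 6.6 V / 2^13 = 0.806 mV.
V_out = 0 + 6379 × 0.000805664 V = 5.13933 V.

5.1393 V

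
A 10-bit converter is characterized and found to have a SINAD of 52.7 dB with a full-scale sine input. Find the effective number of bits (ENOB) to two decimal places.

8.46 bits

ENOB = (SINAD − 1.76) / 6.02 = (52.7 − 1.76)/6.02 = 8.462.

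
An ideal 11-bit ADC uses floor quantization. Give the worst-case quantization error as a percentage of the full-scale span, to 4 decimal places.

0.0488 %

Truncating → worst-case error = 1 LSB = V_FS/2^11, so 100/2048 = 0.0488281 % of full scale.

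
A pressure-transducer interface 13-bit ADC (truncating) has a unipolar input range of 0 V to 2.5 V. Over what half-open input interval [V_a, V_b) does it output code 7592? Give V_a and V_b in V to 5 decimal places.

[2.31689 V, 2.31720 V)

LSB = 2.5/2^13 = 305.18 µV.
V_a = V_low + 7592·LSB = 2.31689 V; V_b = V_low + 7593·LSB = 2.3172 V.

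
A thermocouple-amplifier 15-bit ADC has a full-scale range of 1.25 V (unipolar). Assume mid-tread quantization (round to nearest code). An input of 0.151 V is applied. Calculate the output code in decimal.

code 3958

LSB = 1.25 V / 32768 = 38.15 µV.
(0.151 − 0) / 3.8147e-05 = 3958.374 LSBs.
Round → code 3958.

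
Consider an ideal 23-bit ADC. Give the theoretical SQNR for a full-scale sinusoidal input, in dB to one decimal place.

SNR ≈ 6.02·N + 1.76 dB = 6.02·23 + 1.76 = 140.22 dB.

140.2 dB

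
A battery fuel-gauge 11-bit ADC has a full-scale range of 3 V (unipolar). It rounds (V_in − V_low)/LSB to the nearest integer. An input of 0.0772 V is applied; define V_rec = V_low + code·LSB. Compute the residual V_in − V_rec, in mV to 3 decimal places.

LSB = 3/2^11 = 1.465 mV.
Scaled input = 52.7019 LSBs, so code = 53.
Reconstructed: 0.077636719 V.
Difference: -0.000436719 V → -0.437 mV.

-0.437 mV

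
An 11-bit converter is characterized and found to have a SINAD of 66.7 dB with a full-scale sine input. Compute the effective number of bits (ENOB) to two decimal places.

ENOB = (SINAD − 1.76) / 6.02 = (66.7 − 1.76)/6.02 = 10.787.

10.79 bits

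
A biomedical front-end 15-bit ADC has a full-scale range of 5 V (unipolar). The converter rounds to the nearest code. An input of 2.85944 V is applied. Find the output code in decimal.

code 18740

LSB = 5 V / 32768 = 152.59 µV.
(2.85944 − 0) / 0.000152588 = 18739.626 LSBs.
Round → code 18740.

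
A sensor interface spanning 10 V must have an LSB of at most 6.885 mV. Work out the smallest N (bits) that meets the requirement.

Number of steps required ≥ 10 V / 6.885 mV = 1452.43.
Need 2^N ≥ 1452.43; 2^10 = 1024, 2^11 = 2048.
Minimum N = 11.

11 bits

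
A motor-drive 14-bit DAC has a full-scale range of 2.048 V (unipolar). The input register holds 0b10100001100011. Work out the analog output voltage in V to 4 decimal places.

LSB = 2.048 V / 2^14 = 125.00 µV.
Code 0b10100001100011 = 10339 decimal.
V_out = 0 + 10339 × 0.000125 V = 1.29238 V.

1.2924 V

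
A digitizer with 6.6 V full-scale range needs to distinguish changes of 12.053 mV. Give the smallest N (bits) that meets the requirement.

Number of steps required ≥ 6.6 V / 12.053 mV = 547.58.
Need 2^N ≥ 547.58; 2^9 = 512, 2^10 = 1024.
Minimum N = 10.

10 bits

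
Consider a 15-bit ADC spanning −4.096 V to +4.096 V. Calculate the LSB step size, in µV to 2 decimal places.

250.00 µV

Full-scale span = 8.192 V.
LSB = 8.192 / 2^15 = 8.192 / 32768 = 0.00025 V = 250.00 µV.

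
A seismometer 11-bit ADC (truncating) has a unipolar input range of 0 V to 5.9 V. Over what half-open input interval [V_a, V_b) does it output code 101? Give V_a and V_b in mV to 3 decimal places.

[290.967 mV, 293.848 mV)

LSB = 5.9/2^11 = 2.881 mV.
V_a = V_low + 101·LSB = 0.290967 V; V_b = V_low + 102·LSB = 0.293848 V.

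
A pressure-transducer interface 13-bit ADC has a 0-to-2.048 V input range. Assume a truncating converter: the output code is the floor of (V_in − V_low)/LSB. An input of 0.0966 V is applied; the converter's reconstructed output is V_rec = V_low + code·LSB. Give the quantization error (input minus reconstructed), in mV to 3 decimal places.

One LSB is 2.048 V / 8192 = 250.00 µV.
Scaled input = 386.4000 LSBs, so code = 386.
Reconstructed: 0.0965 V.
Error = 0.0966 − 0.0965 = 0.0001 V = 0.100 mV.

0.100 mV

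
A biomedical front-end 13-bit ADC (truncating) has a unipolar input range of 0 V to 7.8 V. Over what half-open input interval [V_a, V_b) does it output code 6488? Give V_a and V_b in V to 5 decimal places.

[6.17754 V, 6.17849 V)

LSB = 7.8/2^13 = 0.952 mV.
V_a = V_low + 6488·LSB = 6.17754 V; V_b = V_low + 6489·LSB = 6.17849 V.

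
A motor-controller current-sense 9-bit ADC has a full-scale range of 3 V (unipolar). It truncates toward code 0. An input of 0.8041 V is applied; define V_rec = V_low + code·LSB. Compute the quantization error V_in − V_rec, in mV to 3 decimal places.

1.366 mV

Step size: 3 V ÷ 2^9 = 5.859 mV.
Scaled input = 137.2331 LSBs, so code = 137.
Code 137 maps back to 0 + 137×0.00585938 V = 0.80273438 V.
V_in − V_rec = 0.00136563 V = 1.366 mV.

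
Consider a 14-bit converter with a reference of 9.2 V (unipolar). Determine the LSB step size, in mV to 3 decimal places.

0.562 mV

Full-scale span = 9.2 V.
LSB = 9.2 / 2^14 = 9.2 / 16384 = 0.000561523 V = 0.562 mV.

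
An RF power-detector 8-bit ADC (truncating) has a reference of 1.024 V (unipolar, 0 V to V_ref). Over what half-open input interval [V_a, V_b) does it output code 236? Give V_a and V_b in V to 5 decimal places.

LSB = 1.024/2^8 = 4.000 mV.
V_a = V_low + 236·LSB = 0.944 V; V_b = V_low + 237·LSB = 0.948 V.

[0.94400 V, 0.94800 V)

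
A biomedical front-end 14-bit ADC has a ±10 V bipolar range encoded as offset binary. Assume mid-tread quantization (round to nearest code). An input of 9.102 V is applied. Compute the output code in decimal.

Full-scale span = 20 V; LSB = 20/2^14 = 1.221 mV.
(V_in − V_low)/LSB = (9.102 − (−10)) / 0.0012207 = 15648.358.
Round → code 15648.

code 15648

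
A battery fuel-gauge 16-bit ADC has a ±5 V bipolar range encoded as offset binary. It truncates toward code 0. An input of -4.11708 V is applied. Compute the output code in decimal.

code 5786

LSB = 10 V / 65536 = 152.59 µV.
Input sits at 5786.305 steps above V_low.
⌊·⌋(5786.305) = 5786.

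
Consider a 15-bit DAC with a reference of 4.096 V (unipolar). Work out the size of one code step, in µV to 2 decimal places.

Full-scale span = 4.096 V.
LSB = 4.096 / 2^15 = 4.096 / 32768 = 0.000125 V = 125.00 µV.

125.00 µV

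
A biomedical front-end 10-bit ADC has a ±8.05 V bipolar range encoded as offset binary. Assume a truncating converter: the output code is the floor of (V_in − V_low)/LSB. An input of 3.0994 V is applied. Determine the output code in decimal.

code 709

LSB = 16.1 V / 1024 = 15.723 mV.
Input sits at 709.130 steps above V_low.
⌊·⌋(709.130) = 709.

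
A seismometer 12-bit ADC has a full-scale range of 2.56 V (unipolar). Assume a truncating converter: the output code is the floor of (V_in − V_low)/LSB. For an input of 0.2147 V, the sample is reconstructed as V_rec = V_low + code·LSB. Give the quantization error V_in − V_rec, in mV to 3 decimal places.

0.325 mV

LSB = 2.56/2^12 = 0.625 mV.
(V_in − V_low)/LSB = (0.2147 − 0)/0.000625 = 343.5200 → code 343 (floor).
V_rec = 0 + 343·0.000625 = 0.214375 V.
Difference: 0.000325 V → 0.325 mV.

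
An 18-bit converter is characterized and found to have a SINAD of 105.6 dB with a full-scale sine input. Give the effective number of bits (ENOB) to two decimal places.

ENOB = (SINAD − 1.76) / 6.02 = (105.6 − 1.76)/6.02 = 17.249.

17.25 bits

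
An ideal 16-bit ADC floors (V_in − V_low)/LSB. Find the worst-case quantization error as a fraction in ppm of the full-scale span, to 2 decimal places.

Truncating → worst-case error = 1 LSB = V_FS/2^16, so 1e+06/65536 = 15.2588 ppm of full scale.

15.26 ppm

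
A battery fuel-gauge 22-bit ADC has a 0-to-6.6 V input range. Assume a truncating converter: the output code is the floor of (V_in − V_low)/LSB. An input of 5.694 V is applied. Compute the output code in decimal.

LSB = 6.6 V / 4194304 = 1.57 µV.
(V_in − V_low)/LSB = (5.694 − 0) / 1.57356e-06 = 3618540.451.
So the output code is 3618540.

code 3618540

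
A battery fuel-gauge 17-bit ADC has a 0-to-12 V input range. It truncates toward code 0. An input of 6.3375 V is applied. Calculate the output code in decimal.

With 131072 levels over 12 V, one step is 91.55 µV.
Input sits at 69222.400 steps above V_low.
So the output code is 69222.

code 69222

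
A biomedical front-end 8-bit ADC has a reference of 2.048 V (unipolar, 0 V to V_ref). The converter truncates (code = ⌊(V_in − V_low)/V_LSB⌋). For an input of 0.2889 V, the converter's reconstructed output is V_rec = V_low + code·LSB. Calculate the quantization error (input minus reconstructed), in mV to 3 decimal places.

Step size: 2.048 V ÷ 2^8 = 8.000 mV.
(V_in − V_low)/LSB = (0.2889 − 0)/0.008 = 36.1125 → code 36 (floor).
V_rec = 0 + 36·0.008 = 0.288 V.
Difference: 0.0009 V → 0.900 mV.

0.900 mV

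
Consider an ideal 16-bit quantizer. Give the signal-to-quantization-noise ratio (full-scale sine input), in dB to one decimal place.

98.1 dB

SNR ≈ 6.02·N + 1.76 dB = 6.02·16 + 1.76 = 98.08 dB.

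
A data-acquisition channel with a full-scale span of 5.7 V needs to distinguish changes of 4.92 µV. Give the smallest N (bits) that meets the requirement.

21 bits

Number of steps required ≥ 5.7 V / 4.92 µV = 1158536.59.
Need 2^N ≥ 1158536.59; 2^20 = 1048576, 2^21 = 2097152.
Minimum N = 21.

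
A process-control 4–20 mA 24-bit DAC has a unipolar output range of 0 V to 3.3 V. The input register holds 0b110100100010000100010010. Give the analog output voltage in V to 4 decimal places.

LSB = 3.3 V / 2^24 = 0.20 µV.
Code 0b110100100010000100010010 = 13771026 decimal.
V_out = 0 + 13771026 × 1.96695e-07 V = 2.7087 V.

2.7087 V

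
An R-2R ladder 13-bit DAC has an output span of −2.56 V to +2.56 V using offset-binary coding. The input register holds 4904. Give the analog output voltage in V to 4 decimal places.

0.5050 V

LSB = 5.12 V / 2^13 = 0.625 mV.
V_out = (−2.56) + 4904 × 0.000625 V = 0.505 V.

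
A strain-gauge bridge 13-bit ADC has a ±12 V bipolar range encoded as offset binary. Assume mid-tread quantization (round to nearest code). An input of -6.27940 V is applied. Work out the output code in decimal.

code 1953

LSB = 24 V / 8192 = 2.930 mV.
Input sits at 1952.631 steps above V_low.
Round → code 1953.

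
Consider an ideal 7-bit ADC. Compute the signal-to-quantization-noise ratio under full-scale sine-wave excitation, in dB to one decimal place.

43.9 dB

SNR ≈ 6.02·N + 1.76 dB = 6.02·7 + 1.76 = 43.90 dB.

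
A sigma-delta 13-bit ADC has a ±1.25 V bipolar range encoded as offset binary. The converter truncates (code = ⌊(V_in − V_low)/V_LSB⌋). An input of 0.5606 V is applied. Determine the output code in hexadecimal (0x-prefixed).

With 8192 levels over 2.5 V, one step is 305.18 µV.
(V_in − V_low)/LSB = (0.5606 − (−1.25)) / 0.000305176 = 5932.974.
So the output code is 5932.
In hexadecimal (0x-prefixed): 0x172C.

code 0x172C (decimal 5932)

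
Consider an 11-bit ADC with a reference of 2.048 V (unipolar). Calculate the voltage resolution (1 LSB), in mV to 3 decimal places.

1.000 mV

Full-scale span = 2.048 V.
LSB = 2.048 / 2^11 = 2.048 / 2048 = 0.001 V = 1.000 mV.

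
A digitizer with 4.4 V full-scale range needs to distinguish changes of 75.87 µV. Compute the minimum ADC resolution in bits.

16 bits

Number of steps required ≥ 4.4 V / 75.87 µV = 57993.94.
Need 2^N ≥ 57993.94; 2^15 = 32768, 2^16 = 65536.
Minimum N = 16.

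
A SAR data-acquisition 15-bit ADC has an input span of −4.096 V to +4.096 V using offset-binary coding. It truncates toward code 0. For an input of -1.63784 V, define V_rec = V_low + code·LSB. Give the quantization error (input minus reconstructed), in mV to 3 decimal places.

LSB = 8.192/2^15 = 250.00 µV.
(V_in − V_low)/LSB = (-1.63784 − (−4.096))/0.00025 = 9832.6400 → code 9832 (floor).
Code 9832 maps back to (−4.096) + 9832×0.00025 V = -1.638 V.
Error = -1.63784 − (−1.638) = 0.00016 V = 0.160 mV.

0.160 mV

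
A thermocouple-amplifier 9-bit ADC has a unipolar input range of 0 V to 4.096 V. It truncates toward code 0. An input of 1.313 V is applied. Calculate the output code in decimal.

With 512 levels over 4.096 V, one step is 8.000 mV.
(V_in − V_low)/LSB = (1.313 − 0) / 0.008 = 164.125.
⌊·⌋(164.125) = 164.

code 164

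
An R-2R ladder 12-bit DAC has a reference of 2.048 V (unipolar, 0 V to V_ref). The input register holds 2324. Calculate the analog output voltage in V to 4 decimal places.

LSB = 2.048 V / 2^12 = 0.500 mV.
V_out = 0 + 2324 × 0.0005 V = 1.162 V.

1.1620 V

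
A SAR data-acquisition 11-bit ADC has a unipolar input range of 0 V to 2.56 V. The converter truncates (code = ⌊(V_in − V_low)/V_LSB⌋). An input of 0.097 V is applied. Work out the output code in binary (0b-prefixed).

Full-scale span = 2.56 V; LSB = 2.56/2^11 = 1.250 mV.
(0.097 − 0) / 0.00125 = 77.600 LSBs.
Floor → code 77.
In binary (0b-prefixed): 0b1001101.

code 0b1001101 (decimal 77)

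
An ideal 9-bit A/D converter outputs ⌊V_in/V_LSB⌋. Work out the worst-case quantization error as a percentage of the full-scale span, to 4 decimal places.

Truncating → worst-case error = 1 LSB = V_FS/2^9, so 100/512 = 0.195312 % of full scale.

0.1953 %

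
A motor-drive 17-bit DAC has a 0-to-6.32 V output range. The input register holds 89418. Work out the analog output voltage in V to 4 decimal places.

LSB = 6.32 V / 2^17 = 48.22 µV.
V_out = 0 + 89418 × 4.82178e-05 V = 4.31154 V.

4.3115 V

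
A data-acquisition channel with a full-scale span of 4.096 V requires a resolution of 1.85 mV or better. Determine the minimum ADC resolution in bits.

12 bits

Number of steps required ≥ 4.096 V / 1.85 mV = 2214.05.
Need 2^N ≥ 2214.05; 2^11 = 2048, 2^12 = 4096.
Minimum N = 12.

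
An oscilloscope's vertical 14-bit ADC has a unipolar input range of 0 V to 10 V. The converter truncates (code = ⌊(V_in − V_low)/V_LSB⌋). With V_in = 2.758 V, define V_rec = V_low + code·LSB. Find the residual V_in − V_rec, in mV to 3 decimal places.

0.432 mV

Step size: 10 V ÷ 2^14 = 0.610 mV.
Scaled input = 4518.7072 LSBs, so code = 4518.
V_rec = 0 + 4518·0.000610352 = 2.7575684 V.
Difference: 0.000431641 V → 0.432 mV.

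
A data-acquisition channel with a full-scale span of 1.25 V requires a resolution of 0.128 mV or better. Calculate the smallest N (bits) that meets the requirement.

14 bits

Number of steps required ≥ 1.25 V / 0.128 mV = 9765.62.
Need 2^N ≥ 9765.62; 2^13 = 8192, 2^14 = 16384.
Minimum N = 14.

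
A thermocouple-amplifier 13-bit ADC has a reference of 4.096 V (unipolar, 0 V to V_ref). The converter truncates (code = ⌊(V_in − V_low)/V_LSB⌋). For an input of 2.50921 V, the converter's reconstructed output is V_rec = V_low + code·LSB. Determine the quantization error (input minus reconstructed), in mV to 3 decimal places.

0.210 mV

LSB = 4.096/2^13 = 0.500 mV.
(V_in − V_low)/LSB = (2.50921 − 0)/0.0005 = 5018.4200 → code 5018 (floor).
V_rec = 0 + 5018·0.0005 = 2.509 V.
Difference: 0.00021 V → 0.210 mV.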